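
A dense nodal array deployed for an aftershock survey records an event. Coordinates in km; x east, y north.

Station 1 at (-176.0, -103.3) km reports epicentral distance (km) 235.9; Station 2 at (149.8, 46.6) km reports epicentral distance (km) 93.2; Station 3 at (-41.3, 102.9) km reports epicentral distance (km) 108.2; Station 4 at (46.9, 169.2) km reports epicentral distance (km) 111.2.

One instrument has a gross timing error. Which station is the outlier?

Station 1

Solve using three stations at a time. Using Station 2, Station 3, Station 4 (subtract circle equations pairwise → linear system) gives (x, y) ≈ (57.4, 58.5).
Distances from that point to each station vs reported:
  Station 1: calculated 284.0 vs reported 235.9 → residual 48.1 km
  Station 2: calculated 93.2 vs reported 93.2 → residual 0.0 km
  Station 3: calculated 108.2 vs reported 108.2 → residual 0.0 km
  Station 4: calculated 111.2 vs reported 111.2 → residual 0.0 km
Station 2, Station 3, Station 4 are mutually consistent (residuals ≈ 0); Station 1 is off by 48.1 km.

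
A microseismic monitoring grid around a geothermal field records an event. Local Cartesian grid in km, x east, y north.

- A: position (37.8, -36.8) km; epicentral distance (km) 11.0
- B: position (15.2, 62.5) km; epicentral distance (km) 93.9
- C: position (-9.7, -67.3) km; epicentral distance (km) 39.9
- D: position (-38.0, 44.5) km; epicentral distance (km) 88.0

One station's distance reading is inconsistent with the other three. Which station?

A

Solve using three stations at a time. Using B, C, D (subtract circle equations pairwise → linear system) gives (x, y) ≈ (7.1, -31.1).
Distances from that point to each station vs reported:
  A: calculated 31.2 vs reported 11.0 → residual 20.2 km
  B: calculated 93.9 vs reported 93.9 → residual 0.0 km
  C: calculated 39.9 vs reported 39.9 → residual 0.0 km
  D: calculated 88.0 vs reported 88.0 → residual 0.0 km
B, C, D are mutually consistent (residuals ≈ 0); A is off by 20.2 km.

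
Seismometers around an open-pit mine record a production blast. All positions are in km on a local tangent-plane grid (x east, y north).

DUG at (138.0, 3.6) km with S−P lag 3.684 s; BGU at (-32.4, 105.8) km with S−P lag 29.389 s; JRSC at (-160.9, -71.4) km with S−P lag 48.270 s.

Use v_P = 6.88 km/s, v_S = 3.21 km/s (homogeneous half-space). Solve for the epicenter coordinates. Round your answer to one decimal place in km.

117.4 km east, 11.8 km north

Distance from S−P lag: d = Δt · v_P v_S / (v_P − v_S) = Δt · (6.88·3.21)/(6.88−3.21) ≈ 6.0177·Δt.
So d_DUG = 22.17, d_BGU = 176.85, d_JRSC = 290.47 km.
Circle about each station: (x − 138.0)² + (y − 3.6)² = 22.17²; (x + 32.4)² + (y − 105.8)² = 176.85²; (x + 160.9)² + (y + 71.4)² = 290.47².
Subtracting the DUG equation from the BGU and JRSC equations removes the quadratic terms:
-340.8 x + 204.4 y = -37597.97
-597.8 x − 150.0 y = -71951.50
Solving the 2×2 system: x ≈ 117.4, y ≈ 11.8 km.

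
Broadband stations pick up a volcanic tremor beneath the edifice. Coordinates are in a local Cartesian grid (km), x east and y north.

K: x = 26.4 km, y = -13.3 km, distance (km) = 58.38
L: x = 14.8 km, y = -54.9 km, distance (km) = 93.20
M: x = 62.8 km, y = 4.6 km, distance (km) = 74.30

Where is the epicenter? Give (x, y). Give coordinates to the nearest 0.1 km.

Circle about each station: (x − 26.4)² + (y + 13.3)² = 58.38²; (x − 14.8)² + (y + 54.9)² = 93.20²; (x − 62.8)² + (y − 4.6)² = 74.30².
Subtracting pairs of circle equations eliminates x²+y² and gives linear equations (the radical axes):
-23.2 x − 83.2 y = -2918.82
72.8 x + 35.8 y = 978.88
Solving the 2×2 system: x ≈ -4.4, y ≈ 36.3 km.
Check against K (with the unrounded x, y): √((x − 26.4)²+(y + 13.3)²) = 58.40 ≈ 58.38 km. ✓

x ≈ -4.4 km, y ≈ 36.3 km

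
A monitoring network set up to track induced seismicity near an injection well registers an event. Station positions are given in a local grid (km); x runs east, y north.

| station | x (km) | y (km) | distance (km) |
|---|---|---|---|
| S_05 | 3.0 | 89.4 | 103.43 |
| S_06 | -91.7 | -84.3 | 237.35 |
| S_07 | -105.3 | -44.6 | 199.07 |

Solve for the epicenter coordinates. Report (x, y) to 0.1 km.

x ≈ -78.8 km, y ≈ 152.7 km

Circle about each station: (x − 3.0)² + (y − 89.4)² = 103.43²; (x + 91.7)² + (y + 84.3)² = 237.35²; (x + 105.3)² + (y + 44.6)² = 199.07².
Subtracting the S_05 equation from the S_06 and S_07 equations removes the quadratic terms:
-189.4 x − 347.4 y = -38123.24
-216.6 x − 268.0 y = -23855.21
Solving the 2×2 system: x ≈ -78.8, y ≈ 152.7 km.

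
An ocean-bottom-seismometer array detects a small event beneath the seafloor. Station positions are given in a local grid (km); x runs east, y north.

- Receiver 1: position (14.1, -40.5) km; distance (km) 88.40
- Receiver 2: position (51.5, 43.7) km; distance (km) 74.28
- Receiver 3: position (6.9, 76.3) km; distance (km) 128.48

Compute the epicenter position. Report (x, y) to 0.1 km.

Circle about each station: (x − 14.1)² + (y + 40.5)² = 88.40²; (x − 51.5)² + (y − 43.7)² = 74.28²; (x − 6.9)² + (y − 76.3)² = 128.48².
Subtracting the Receiver 1 equation from the Receiver 2 and Receiver 3 equations removes the quadratic terms:
74.8 x + 168.4 y = 5019.92
-14.4 x + 233.6 y = -4662.31
Solving the 2×2 system: x ≈ 98.4, y ≈ -13.9 km.
Check against Receiver 1 (with the unrounded x, y): √((x − 14.1)²+(y + 40.5)²) = 88.39 ≈ 88.40 km. ✓

x ≈ 98.4 km, y ≈ -13.9 km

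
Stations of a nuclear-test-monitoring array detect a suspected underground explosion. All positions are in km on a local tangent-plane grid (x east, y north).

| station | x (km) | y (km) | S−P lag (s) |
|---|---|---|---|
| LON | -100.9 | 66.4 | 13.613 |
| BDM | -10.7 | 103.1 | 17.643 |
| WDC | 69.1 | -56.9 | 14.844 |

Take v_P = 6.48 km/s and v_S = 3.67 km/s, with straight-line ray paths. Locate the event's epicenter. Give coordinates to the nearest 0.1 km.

Distance from S−P lag: d = Δt · v_P v_S / (v_P − v_S) = Δt · (6.48·3.67)/(6.48−3.67) ≈ 8.4632·Δt.
So d_LON = 115.21, d_BDM = 149.32, d_WDC = 125.63 km.
Circle about each station: (x + 100.9)² + (y − 66.4)² = 115.21²; (x + 10.7)² + (y − 103.1)² = 149.32²; (x − 69.1)² + (y + 56.9)² = 125.63².
Subtracting the LON equation from the BDM and WDC equations removes the quadratic terms:
180.4 x + 73.4 y = -12868.79
340.0 x − 246.6 y = -9086.90
Solving the 2×2 system: x ≈ -55.3, y ≈ -39.4 km.

-55.3 km east, -39.4 km north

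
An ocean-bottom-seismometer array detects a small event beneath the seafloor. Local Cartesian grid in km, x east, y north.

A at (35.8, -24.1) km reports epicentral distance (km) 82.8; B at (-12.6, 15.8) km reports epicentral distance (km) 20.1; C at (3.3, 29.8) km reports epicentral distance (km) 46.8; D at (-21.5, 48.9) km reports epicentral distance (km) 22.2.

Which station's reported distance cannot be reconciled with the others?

Solve using three stations at a time. Using A, B, D (subtract circle equations pairwise → linear system) gives (x, y) ≈ (-28.6, 27.9).
Distances from that point to each station vs reported:
  A: calculated 82.8 vs reported 82.8 → residual 0.0 km
  B: calculated 20.1 vs reported 20.1 → residual 0.0 km
  C: calculated 32.0 vs reported 46.8 → residual 14.8 km
  D: calculated 22.2 vs reported 22.2 → residual 0.0 km
A, B, D are mutually consistent (residuals ≈ 0); C is off by 14.8 km.

C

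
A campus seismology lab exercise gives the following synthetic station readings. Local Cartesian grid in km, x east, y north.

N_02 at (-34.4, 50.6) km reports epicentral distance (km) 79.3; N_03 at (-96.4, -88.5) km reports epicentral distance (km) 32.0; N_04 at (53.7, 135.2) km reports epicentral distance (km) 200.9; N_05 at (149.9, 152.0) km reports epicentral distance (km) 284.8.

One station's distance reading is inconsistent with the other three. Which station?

N_03

Solve using three stations at a time. Using N_02, N_04, N_05 (subtract circle equations pairwise → linear system) gives (x, y) ≈ (-82.8, -12.2).
Distances from that point to each station vs reported:
  N_02: calculated 79.3 vs reported 79.3 → residual 0.0 km
  N_03: calculated 77.5 vs reported 32.0 → residual 45.5 km
  N_04: calculated 200.9 vs reported 200.9 → residual 0.0 km
  N_05: calculated 284.8 vs reported 284.8 → residual 0.0 km
N_02, N_04, N_05 are mutually consistent (residuals ≈ 0); N_03 is off by 45.5 km.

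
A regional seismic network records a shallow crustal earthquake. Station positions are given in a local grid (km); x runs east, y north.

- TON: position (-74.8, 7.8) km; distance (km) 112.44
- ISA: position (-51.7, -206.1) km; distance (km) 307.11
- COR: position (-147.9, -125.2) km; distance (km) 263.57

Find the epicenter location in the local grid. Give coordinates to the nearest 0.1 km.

x ≈ -7.4 km, y ≈ 97.8 km

Circle about each station: (x + 74.8)² + (y − 7.8)² = 112.44²; (x + 51.7)² + (y + 206.1)² = 307.11²; (x + 147.9)² + (y + 125.2)² = 263.57².
Subtracting the TON equation from the ISA and COR equations removes the quadratic terms:
46.2 x − 427.8 y = -42179.58
-146.2 x − 266.0 y = -24932.82
Solving the 2×2 system: x ≈ -7.4, y ≈ 97.8 km.
Check against TON (with the unrounded x, y): √((x + 74.8)²+(y − 7.8)²) = 112.44 ≈ 112.44 km. ✓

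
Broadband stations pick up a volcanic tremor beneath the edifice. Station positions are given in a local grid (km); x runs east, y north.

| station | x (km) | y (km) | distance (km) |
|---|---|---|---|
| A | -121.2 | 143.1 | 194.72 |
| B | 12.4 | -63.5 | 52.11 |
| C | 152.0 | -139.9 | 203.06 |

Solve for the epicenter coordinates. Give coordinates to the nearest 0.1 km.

-8.8 km east, -15.9 km north

Circle about each station: (x + 121.2)² + (y − 143.1)² = 194.72²; (x − 12.4)² + (y + 63.5)² = 52.11²; (x − 152.0)² + (y + 139.9)² = 203.06².
Subtracting the A equation from the B and C equations removes the quadratic terms:
267.2 x − 413.2 y = 4219.39
546.4 x − 566.0 y = 4191.47
Solving the 2×2 system: x ≈ -8.8, y ≈ -15.9 km.
Check against A (with the unrounded x, y): √((x + 121.2)²+(y − 143.1)²) = 194.72 ≈ 194.72 km. ✓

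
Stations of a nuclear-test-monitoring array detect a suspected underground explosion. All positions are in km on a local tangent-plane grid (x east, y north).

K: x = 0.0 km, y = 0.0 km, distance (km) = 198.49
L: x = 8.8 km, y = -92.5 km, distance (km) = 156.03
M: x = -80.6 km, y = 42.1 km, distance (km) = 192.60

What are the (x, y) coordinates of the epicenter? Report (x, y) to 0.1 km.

-139.4 km east, -141.3 km north

Circle about each station: x² + y² = 198.49²; (x − 8.8)² + (y + 92.5)² = 156.03²; (x + 80.6)² + (y − 42.1)² = 192.60².
Subtracting pairs of circle equations eliminates x²+y² and gives linear equations (the radical axes):
17.6 x − 185.0 y = 23686.61
-161.2 x + 84.2 y = 10572.29
Solving the 2×2 system: x ≈ -139.4, y ≈ -141.3 km.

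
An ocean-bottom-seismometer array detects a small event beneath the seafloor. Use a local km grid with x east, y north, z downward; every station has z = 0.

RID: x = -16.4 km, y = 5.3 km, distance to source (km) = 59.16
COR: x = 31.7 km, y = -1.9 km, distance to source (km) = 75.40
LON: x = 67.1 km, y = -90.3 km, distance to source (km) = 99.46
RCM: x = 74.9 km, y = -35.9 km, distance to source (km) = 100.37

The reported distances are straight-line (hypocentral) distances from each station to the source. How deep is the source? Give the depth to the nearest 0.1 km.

Each station gives a sphere (x−x_i)² + (y−y_i)² + z² = d_i² (stations at z=0).
Subtracting the RID sphere from COR and LON: z² cancels, leaving linear equations in x and y:
96.2 x − 14.4 y = -1473.80
167.0 x − 191.2 y = 5967.06
Solving: x ≈ -22.999, y ≈ -51.296 km (keep extra digits for the depth step; rounded: -23.0, -51.3).
Then from the RID sphere: z² = 59.16² − (x + 16.4)² − (y − 5.3)² with x = -22.999, y = -51.296, so z ≈ 15.914 ≈ 15.9 km.

z ≈ 15.9 km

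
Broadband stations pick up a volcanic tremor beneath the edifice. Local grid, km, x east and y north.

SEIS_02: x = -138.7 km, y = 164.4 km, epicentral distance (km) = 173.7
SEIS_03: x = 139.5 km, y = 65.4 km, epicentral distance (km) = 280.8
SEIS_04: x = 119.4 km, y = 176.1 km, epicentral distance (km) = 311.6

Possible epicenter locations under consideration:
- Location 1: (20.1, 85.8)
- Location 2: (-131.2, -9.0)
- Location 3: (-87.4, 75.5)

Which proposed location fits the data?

For each candidate, compare |candidate − station| to the reported distance:
Location 1: residuals SEIS_02 3.5, SEIS_03 159.7, SEIS_04 177.4 → max 177.4 km
Location 2: residuals SEIS_02 0.1, SEIS_03 0.1, SEIS_04 0.1 → max 0.1 km
Location 3: residuals SEIS_02 71.1, SEIS_03 53.7, SEIS_04 81.6 → max 81.6 km
Only Location 2 has all residuals ≈ 0.

Location 2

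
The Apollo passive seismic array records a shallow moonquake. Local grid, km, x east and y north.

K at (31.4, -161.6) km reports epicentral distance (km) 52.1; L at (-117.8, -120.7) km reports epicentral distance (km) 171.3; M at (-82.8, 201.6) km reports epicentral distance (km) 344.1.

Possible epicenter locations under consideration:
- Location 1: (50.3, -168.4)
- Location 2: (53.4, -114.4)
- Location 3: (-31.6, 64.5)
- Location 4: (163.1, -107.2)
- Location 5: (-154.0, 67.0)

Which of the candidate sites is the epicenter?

For each candidate, compare |candidate − station| to the reported distance:
Location 1: residuals K 32.0, L 3.4, M 49.1 → max 49.1 km
Location 2: residuals K 0.0, L 0.0, M 0.0 → max 0.0 km
Location 3: residuals K 182.6, L 33.0, M 197.8 → max 197.8 km
Location 4: residuals K 90.4, L 109.9, M 50.6 → max 109.9 km
Location 5: residuals K 242.2, L 19.9, M 191.8 → max 242.2 km
Only Location 2 has all residuals ≈ 0.

Location 2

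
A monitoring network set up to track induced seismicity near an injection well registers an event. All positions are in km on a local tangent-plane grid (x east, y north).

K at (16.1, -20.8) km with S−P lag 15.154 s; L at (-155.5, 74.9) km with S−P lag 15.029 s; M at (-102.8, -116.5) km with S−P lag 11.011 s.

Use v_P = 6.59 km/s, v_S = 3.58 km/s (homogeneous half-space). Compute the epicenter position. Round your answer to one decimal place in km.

-102.3 km east, -30.2 km north

Distance from S−P lag: d = Δt · v_P v_S / (v_P − v_S) = Δt · (6.59·3.58)/(6.59−3.58) ≈ 7.8379·Δt.
So d_K = 118.78, d_L = 117.80, d_M = 86.30 km.
Circle about each station: (x − 16.1)² + (y + 20.8)² = 118.78²; (x + 155.5)² + (y − 74.9)² = 117.80²; (x + 102.8)² + (y + 116.5)² = 86.30².
Subtracting pairs of circle equations eliminates x²+y² and gives linear equations (the radical axes):
-343.2 x + 191.4 y = 29330.26
-237.8 x − 191.4 y = 30109.24
Solving the 2×2 system: x ≈ -102.3, y ≈ -30.2 km.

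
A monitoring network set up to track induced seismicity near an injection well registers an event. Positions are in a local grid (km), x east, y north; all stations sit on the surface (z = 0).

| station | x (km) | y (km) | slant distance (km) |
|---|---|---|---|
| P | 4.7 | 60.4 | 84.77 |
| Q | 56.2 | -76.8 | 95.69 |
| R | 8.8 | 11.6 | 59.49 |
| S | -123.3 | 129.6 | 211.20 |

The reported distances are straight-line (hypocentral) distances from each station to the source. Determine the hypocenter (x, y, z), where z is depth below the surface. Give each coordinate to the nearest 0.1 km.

Each station gives a sphere (x−x_i)² + (y−y_i)² + z² = d_i² (stations at z=0).
Subtracting the P sphere from Q and R: z² cancels, leaving linear equations in x and y:
103.0 x − 274.4 y = 3415.81
8.2 x − 97.6 y = 188.64
Solving: x ≈ 36.092, y ≈ 1.100 km (keep extra digits for the depth step; rounded: 36.1, 1.1).
Then from the P sphere: z² = 84.77² − (x − 4.7)² − (y − 60.4)² with x = 36.092, y = 1.100, so z ≈ 51.807 ≈ 51.8 km.

(36.1, 1.1, 51.8)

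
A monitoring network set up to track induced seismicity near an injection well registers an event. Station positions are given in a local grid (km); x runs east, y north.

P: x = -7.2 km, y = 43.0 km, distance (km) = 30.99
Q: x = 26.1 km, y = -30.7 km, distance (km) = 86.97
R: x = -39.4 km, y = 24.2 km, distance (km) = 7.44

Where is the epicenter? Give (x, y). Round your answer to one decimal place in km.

(-35.6, 30.6)

Circle about each station: (x + 7.2)² + (y − 43.0)² = 30.99²; (x − 26.1)² + (y + 30.7)² = 86.97²; (x + 39.4)² + (y − 24.2)² = 7.44².
Subtracting the P equation from the Q and R equations removes the quadratic terms:
66.6 x − 147.4 y = -6880.54
-64.4 x − 37.6 y = 1142.19
Solving the 2×2 system: x ≈ -35.6, y ≈ 30.6 km.
Check against P (with the unrounded x, y): √((x + 7.2)²+(y − 43.0)²) = 30.99 ≈ 30.99 km. ✓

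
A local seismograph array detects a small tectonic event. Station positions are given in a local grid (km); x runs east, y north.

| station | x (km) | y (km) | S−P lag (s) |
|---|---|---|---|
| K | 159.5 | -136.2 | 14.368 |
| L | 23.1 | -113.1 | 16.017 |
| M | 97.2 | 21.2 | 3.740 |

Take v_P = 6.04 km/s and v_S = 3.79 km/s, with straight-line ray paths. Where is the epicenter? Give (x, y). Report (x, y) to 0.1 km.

x ≈ 132.7 km, y ≈ 7.5 km

Distance from S−P lag: d = Δt · v_P v_S / (v_P − v_S) = Δt · (6.04·3.79)/(6.04−3.79) ≈ 10.1740·Δt.
So d_K = 146.18, d_L = 162.96, d_M = 38.05 km.
Circle about each station: (x − 159.5)² + (y + 136.2)² = 146.18²; (x − 23.1)² + (y + 113.1)² = 162.96²; (x − 97.2)² + (y − 21.2)² = 38.05².
Subtracting the K equation from the L and M equations removes the quadratic terms:
-272.8 x + 46.2 y = -35852.84
-124.6 x + 314.8 y = -14172.62
Solving the 2×2 system: x ≈ 132.7, y ≈ 7.5 km.
Check against K (with the unrounded x, y): √((x − 159.5)²+(y + 136.2)²) = 146.18 ≈ 146.18 km. ✓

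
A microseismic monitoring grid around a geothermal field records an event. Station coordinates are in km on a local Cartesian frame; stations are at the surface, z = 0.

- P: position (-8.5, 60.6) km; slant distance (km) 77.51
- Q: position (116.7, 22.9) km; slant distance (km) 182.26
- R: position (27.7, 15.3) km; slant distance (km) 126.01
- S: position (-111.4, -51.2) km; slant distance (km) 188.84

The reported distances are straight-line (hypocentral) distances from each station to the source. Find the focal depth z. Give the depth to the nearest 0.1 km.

depth ≈ 51.8 km

Each station gives a sphere (x−x_i)² + (y−y_i)² + z² = d_i² (stations at z=0).
Subtracting the P sphere from Q and R: z² cancels, leaving linear equations in x and y:
250.4 x − 75.4 y = -16812.22
72.4 x − 90.6 y = -12613.95
Solving: x ≈ -33.209, y ≈ 112.689 km (keep extra digits for the depth step; rounded: -33.2, 112.7).
Then from the P sphere: z² = 77.51² − (x + 8.5)² − (y − 60.6)² with x = -33.209, y = 112.689, so z ≈ 51.807 ≈ 51.8 km.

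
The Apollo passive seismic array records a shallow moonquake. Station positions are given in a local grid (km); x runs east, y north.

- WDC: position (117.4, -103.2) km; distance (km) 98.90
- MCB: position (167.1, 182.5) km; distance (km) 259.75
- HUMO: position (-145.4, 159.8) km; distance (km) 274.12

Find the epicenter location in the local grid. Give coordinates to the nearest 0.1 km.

Circle about each station: (x − 117.4)² + (y + 103.2)² = 98.90²; (x − 167.1)² + (y − 182.5)² = 259.75²; (x + 145.4)² + (y − 159.8)² = 274.12².
Subtracting pairs of circle equations eliminates x²+y² and gives linear equations (the radical axes):
99.4 x + 571.4 y = -20893.19
-525.6 x + 526.0 y = -43116.36
Solving the 2×2 system: x ≈ 38.7, y ≈ -43.3 km.

38.7 km east, -43.3 km north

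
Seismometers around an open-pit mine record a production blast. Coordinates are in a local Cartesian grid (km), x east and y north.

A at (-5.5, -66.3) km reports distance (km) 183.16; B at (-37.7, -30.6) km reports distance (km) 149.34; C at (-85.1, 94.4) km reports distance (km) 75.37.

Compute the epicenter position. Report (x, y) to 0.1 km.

(-13.1, 116.7)

Circle about each station: (x + 5.5)² + (y + 66.3)² = 183.16²; (x + 37.7)² + (y + 30.6)² = 149.34²; (x + 85.1)² + (y − 94.4)² = 75.37².
Subtracting pairs of circle equations eliminates x²+y² and gives linear equations (the radical axes):
-64.4 x + 71.4 y = 9176.86
-159.2 x + 321.4 y = 39594.38
Solving the 2×2 system: x ≈ -13.1, y ≈ 116.7 km.
Check against A (with the unrounded x, y): √((x + 5.5)²+(y + 66.3)²) = 183.15 ≈ 183.16 km. ✓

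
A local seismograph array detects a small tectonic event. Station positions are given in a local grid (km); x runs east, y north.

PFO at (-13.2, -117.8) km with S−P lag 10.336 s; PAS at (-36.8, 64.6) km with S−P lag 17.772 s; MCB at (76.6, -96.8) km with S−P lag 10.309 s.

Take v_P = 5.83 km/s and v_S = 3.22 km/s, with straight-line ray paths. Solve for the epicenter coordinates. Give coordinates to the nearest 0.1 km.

Distance from S−P lag: d = Δt · v_P v_S / (v_P − v_S) = Δt · (5.83·3.22)/(5.83−3.22) ≈ 7.1926·Δt.
So d_PFO = 74.34, d_PAS = 127.83, d_MCB = 74.15 km.
Circle about each station: (x + 13.2)² + (y + 117.8)² = 74.34²; (x + 36.8)² + (y − 64.6)² = 127.83²; (x − 76.6)² + (y + 96.8)² = 74.15².
Subtracting the PFO equation from the PAS and MCB equations removes the quadratic terms:
-47.2 x + 364.8 y = -19337.75
179.6 x + 42.0 y = 1214.93
Solving the 2×2 system: x ≈ 18.6, y ≈ -50.6 km.

(18.6, -50.6)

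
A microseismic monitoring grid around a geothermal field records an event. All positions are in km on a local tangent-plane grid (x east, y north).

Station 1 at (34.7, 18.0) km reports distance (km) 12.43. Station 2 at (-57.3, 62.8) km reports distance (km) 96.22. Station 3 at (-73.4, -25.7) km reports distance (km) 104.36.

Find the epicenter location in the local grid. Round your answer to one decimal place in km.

Circle about each station: (x − 34.7)² + (y − 18.0)² = 12.43²; (x + 57.3)² + (y − 62.8)² = 96.22²; (x + 73.4)² + (y + 25.7)² = 104.36².
Subtracting the Station 1 equation from the Station 2 and Station 3 equations removes the quadratic terms:
-184.0 x + 89.6 y = -3404.74
-216.2 x − 87.4 y = -6216.54
Solving the 2×2 system: x ≈ 24.1, y ≈ 11.5 km.

x ≈ 24.1 km, y ≈ 11.5 km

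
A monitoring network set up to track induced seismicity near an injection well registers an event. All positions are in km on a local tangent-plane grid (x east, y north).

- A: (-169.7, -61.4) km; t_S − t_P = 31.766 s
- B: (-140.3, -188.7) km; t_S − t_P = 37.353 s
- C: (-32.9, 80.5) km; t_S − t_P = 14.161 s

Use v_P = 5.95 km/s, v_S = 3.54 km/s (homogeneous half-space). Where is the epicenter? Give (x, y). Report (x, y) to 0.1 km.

86.1 km east, 46.5 km north

Distance from S−P lag: d = Δt · v_P v_S / (v_P − v_S) = Δt · (5.95·3.54)/(5.95−3.54) ≈ 8.7398·Δt.
So d_A = 277.63, d_B = 326.46, d_C = 123.76 km.
Circle about each station: (x + 169.7)² + (y + 61.4)² = 277.63²; (x + 140.3)² + (y + 188.7)² = 326.46²; (x + 32.9)² + (y − 80.5)² = 123.76².
Subtracting the A equation from the B and C equations removes the quadratic terms:
58.8 x − 254.6 y = -6773.98
273.6 x + 283.8 y = 36756.49
Solving the 2×2 system: x ≈ 86.1, y ≈ 46.5 km.
Check against A (with the unrounded x, y): √((x + 169.7)²+(y + 61.4)²) = 277.64 ≈ 277.63 km. ✓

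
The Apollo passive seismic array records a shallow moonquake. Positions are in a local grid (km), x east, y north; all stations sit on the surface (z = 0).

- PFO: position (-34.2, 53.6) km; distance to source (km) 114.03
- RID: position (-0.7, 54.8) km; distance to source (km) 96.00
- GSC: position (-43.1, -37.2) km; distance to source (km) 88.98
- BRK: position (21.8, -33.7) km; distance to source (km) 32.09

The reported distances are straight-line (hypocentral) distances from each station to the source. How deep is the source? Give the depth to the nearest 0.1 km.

z ≈ 24.2 km

Each station gives a sphere (x−x_i)² + (y−y_i)² + z² = d_i² (stations at z=0).
Subtracting the PFO sphere from RID and GSC: z² cancels, leaving linear equations in x and y:
67.0 x + 2.4 y = 2747.77
-17.8 x − 181.6 y = 4284.25
Solving: x ≈ 42.004, y ≈ -27.709 km (keep extra digits for the depth step; rounded: 42.0, -27.7).
Then from the PFO sphere: z² = 114.03² − (x + 34.2)² − (y − 53.6)² with x = 42.004, y = -27.709, so z ≈ 24.179 ≈ 24.2 km.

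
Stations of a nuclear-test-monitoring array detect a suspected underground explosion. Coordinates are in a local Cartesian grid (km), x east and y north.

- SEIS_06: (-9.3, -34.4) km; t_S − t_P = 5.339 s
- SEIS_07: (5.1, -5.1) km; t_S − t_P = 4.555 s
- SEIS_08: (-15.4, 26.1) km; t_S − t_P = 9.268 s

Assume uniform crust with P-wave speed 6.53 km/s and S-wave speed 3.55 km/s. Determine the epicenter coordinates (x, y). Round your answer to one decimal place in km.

Distance from S−P lag: d = Δt · v_P v_S / (v_P − v_S) = Δt · (6.53·3.55)/(6.53−3.55) ≈ 7.7790·Δt.
So d_SEIS_06 = 41.53, d_SEIS_07 = 35.43, d_SEIS_08 = 72.10 km.
Circle about each station: (x + 9.3)² + (y + 34.4)² = 41.53²; (x − 5.1)² + (y + 5.1)² = 35.43²; (x + 15.4)² + (y − 26.1)² = 72.10².
Subtracting pairs of circle equations eliminates x²+y² and gives linear equations (the radical axes):
28.8 x + 58.6 y = -748.37
-12.2 x + 121.0 y = -3825.15
Solving the 2×2 system: x ≈ 31.8, y ≈ -28.4 km.

31.8 km east, -28.4 km north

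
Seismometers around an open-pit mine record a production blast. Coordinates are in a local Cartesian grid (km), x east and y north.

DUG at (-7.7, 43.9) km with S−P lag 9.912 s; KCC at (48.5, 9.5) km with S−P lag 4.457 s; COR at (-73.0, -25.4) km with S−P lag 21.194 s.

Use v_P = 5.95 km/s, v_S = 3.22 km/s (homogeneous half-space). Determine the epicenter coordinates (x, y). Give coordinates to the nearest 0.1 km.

Distance from S−P lag: d = Δt · v_P v_S / (v_P − v_S) = Δt · (5.95·3.22)/(5.95−3.22) ≈ 7.0179·Δt.
So d_DUG = 69.56, d_KCC = 31.28, d_COR = 148.74 km.
Circle about each station: (x + 7.7)² + (y − 43.9)² = 69.56²; (x − 48.5)² + (y − 9.5)² = 31.28²; (x + 73.0)² + (y + 25.4)² = 148.74².
Subtracting the DUG equation from the KCC and COR equations removes the quadratic terms:
112.4 x − 68.8 y = 4316.16
-130.6 x − 138.6 y = -13297.33
Solving the 2×2 system: x ≈ 61.6, y ≈ 37.9 km.
Check against DUG (with the unrounded x, y): √((x + 7.7)²+(y − 43.9)²) = 69.56 ≈ 69.56 km. ✓

61.6 km east, 37.9 km north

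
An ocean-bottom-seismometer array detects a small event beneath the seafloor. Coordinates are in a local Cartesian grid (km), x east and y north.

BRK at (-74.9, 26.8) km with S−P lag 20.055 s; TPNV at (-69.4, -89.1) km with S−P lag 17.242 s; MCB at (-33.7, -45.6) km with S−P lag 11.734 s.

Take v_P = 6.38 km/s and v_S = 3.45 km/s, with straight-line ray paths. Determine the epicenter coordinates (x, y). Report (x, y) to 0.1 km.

(54.3, -50.7)

Distance from S−P lag: d = Δt · v_P v_S / (v_P − v_S) = Δt · (6.38·3.45)/(6.38−3.45) ≈ 7.5123·Δt.
So d_BRK = 150.66, d_TPNV = 129.53, d_MCB = 88.15 km.
Circle about each station: (x + 74.9)² + (y − 26.8)² = 150.66²; (x + 69.4)² + (y + 89.1)² = 129.53²; (x + 33.7)² + (y + 45.6)² = 88.15².
Subtracting the BRK equation from the TPNV and MCB equations removes the quadratic terms:
11.0 x − 231.8 y = 12347.33
82.4 x − 144.8 y = 11814.81
Solving the 2×2 system: x ≈ 54.3, y ≈ -50.7 km.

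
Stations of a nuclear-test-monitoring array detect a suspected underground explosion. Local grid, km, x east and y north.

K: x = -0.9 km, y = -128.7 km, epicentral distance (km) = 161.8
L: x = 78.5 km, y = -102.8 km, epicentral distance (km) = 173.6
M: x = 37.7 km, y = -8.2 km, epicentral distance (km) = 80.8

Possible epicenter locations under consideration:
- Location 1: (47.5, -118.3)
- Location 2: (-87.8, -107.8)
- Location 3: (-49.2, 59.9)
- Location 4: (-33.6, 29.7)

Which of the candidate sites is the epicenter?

Location 4

For each candidate, compare |candidate − station| to the reported distance:
Location 1: residuals K 112.3, L 138.9, M 29.7 → max 138.9 km
Location 2: residuals K 72.4, L 7.2, M 79.4 → max 79.4 km
Location 3: residuals K 32.9, L 33.2, M 29.6 → max 33.2 km
Location 4: residuals K 0.1, L 0.0, M 0.1 → max 0.1 km
Only Location 4 has all residuals ≈ 0.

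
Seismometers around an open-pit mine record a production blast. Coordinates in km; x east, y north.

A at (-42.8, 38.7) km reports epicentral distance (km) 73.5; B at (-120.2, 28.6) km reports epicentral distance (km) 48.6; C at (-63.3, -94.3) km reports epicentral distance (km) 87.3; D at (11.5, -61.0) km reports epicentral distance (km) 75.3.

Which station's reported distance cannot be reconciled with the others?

Solve using three stations at a time. Using A, B, C (subtract circle equations pairwise → linear system) gives (x, y) ≈ (-95.1, -13.0).
Distances from that point to each station vs reported:
  A: calculated 73.5 vs reported 73.5 → residual 0.0 km
  B: calculated 48.6 vs reported 48.6 → residual 0.0 km
  C: calculated 87.3 vs reported 87.3 → residual 0.0 km
  D: calculated 116.9 vs reported 75.3 → residual 41.6 km
A, B, C are mutually consistent (residuals ≈ 0); D is off by 41.6 km.

D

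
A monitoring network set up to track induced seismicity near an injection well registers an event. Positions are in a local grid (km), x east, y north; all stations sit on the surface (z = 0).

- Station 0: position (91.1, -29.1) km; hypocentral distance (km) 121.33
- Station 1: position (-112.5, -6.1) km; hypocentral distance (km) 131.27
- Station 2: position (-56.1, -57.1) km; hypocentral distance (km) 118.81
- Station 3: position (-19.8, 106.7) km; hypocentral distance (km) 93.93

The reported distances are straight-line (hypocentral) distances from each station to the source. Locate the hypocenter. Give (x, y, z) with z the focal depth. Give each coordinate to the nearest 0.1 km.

x ≈ 1.1 km, y ≈ 32.3 km, depth ≈ 53.4 km

Each station gives a sphere (x−x_i)² + (y−y_i)² + z² = d_i² (stations at z=0).
Subtracting the Station 0 sphere from Station 1 and Station 2: z² cancels, leaving linear equations in x and y:
-407.2 x + 46.0 y = 1036.60
-294.4 x − 56.0 y = -2133.25
Solving: x ≈ 1.103, y ≈ 32.296 km (keep extra digits for the depth step; rounded: 1.1, 32.3).
Then from the Station 0 sphere: z² = 121.33² − (x − 91.1)² − (y + 29.1)² with x = 1.103, y = 32.296, so z ≈ 53.404 ≈ 53.4 km.
Check against Station 3 (with the unrounded solution): distance 93.94 ≈ 93.93 km. ✓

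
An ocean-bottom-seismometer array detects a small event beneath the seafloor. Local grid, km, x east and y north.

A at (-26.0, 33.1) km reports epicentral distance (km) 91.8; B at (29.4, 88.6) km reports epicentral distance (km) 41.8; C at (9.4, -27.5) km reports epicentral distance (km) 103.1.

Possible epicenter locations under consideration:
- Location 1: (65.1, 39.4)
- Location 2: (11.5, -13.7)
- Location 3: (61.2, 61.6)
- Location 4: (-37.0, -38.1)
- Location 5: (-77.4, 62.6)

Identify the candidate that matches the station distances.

Location 3

For each candidate, compare |candidate − station| to the reported distance:
Location 1: residuals A 0.5, B 19.0, C 16.0 → max 19.0 km
Location 2: residuals A 31.8, B 62.1, C 89.1 → max 89.1 km
Location 3: residuals A 0.1, B 0.1, C 0.0 → max 0.1 km
Location 4: residuals A 19.8, B 101.2, C 55.5 → max 101.2 km
Location 5: residuals A 32.5, B 68.1, C 22.0 → max 68.1 km
Only Location 3 has all residuals ≈ 0.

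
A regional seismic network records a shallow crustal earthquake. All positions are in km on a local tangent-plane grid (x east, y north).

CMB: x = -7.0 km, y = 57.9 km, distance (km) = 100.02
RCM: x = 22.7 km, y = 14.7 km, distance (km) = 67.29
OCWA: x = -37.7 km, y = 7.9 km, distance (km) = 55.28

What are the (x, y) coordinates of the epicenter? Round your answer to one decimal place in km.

(-13.7, -41.9)

Circle about each station: (x + 7.0)² + (y − 57.9)² = 100.02²; (x − 22.7)² + (y − 14.7)² = 67.29²; (x + 37.7)² + (y − 7.9)² = 55.28².
Subtracting the CMB equation from the RCM and OCWA equations removes the quadratic terms:
59.4 x − 86.4 y = 2806.03
-61.4 x − 100.0 y = 5030.41
Solving the 2×2 system: x ≈ -13.7, y ≈ -41.9 km.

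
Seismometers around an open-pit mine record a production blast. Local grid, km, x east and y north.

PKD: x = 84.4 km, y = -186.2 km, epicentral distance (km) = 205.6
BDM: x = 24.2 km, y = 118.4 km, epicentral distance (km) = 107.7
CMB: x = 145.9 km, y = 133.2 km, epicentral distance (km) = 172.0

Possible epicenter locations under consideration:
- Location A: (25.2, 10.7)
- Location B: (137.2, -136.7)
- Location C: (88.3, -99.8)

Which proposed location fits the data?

Location A

For each candidate, compare |candidate − station| to the reported distance:
Location A: residuals PKD 0.0, BDM 0.0, CMB 0.0 → max 0.0 km
Location B: residuals PKD 133.2, BDM 171.3, CMB 98.0 → max 171.3 km
Location C: residuals PKD 119.1, BDM 119.7, CMB 68.0 → max 119.7 km
Only Location A has all residuals ≈ 0.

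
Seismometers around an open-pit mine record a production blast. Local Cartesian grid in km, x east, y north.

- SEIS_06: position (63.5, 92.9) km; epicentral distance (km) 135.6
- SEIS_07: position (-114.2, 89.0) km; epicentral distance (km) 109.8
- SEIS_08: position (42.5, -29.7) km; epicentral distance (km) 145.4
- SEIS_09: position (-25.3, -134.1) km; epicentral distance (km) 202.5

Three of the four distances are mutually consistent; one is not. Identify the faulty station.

SEIS_07

Solve using three stations at a time. Using SEIS_06, SEIS_08, SEIS_09 (subtract circle equations pairwise → linear system) gives (x, y) ≈ (-69.2, 63.8).
Distances from that point to each station vs reported:
  SEIS_06: calculated 135.9 vs reported 135.6 → residual 0.3 km
  SEIS_07: calculated 51.6 vs reported 109.8 → residual 58.2 km
  SEIS_08: calculated 145.6 vs reported 145.4 → residual 0.2 km
  SEIS_09: calculated 202.7 vs reported 202.5 → residual 0.2 km
SEIS_06, SEIS_08, SEIS_09 are mutually consistent (residuals ≈ 0); SEIS_07 is off by 58.2 km.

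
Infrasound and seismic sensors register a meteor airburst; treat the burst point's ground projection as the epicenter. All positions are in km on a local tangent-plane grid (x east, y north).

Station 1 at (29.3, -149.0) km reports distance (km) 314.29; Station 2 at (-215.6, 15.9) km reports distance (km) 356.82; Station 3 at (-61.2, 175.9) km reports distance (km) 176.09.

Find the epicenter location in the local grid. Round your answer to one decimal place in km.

Circle about each station: (x − 29.3)² + (y + 149.0)² = 314.29²; (x + 215.6)² + (y − 15.9)² = 356.82²; (x + 61.2)² + (y − 175.9)² = 176.09².
Subtracting the Station 1 equation from the Station 2 and Station 3 equations removes the quadratic terms:
-489.8 x + 329.8 y = -4865.63
-181.0 x + 649.8 y = 79397.28
Solving the 2×2 system: x ≈ 113.5, y ≈ 153.8 km.

x ≈ 113.5 km, y ≈ 153.8 km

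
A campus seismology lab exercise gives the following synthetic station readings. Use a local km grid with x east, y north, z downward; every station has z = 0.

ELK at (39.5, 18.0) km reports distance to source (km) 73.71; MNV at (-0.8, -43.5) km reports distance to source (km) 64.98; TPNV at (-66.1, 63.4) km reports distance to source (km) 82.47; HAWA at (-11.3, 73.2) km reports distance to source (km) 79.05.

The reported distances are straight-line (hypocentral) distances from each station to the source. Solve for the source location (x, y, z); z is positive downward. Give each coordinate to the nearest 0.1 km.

Each station gives a sphere (x−x_i)² + (y−y_i)² + z² = d_i² (stations at z=0).
Subtracting the ELK sphere from MNV and TPNV: z² cancels, leaving linear equations in x and y:
-80.6 x − 123.0 y = 1219.40
-211.2 x + 90.8 y = 5136.38
Solving: x ≈ -22.300, y ≈ 4.699 km (keep extra digits for the depth step; rounded: -22.3, 4.7).
Then from the ELK sphere: z² = 73.71² − (x − 39.5)² − (y − 18.0)² with x = -22.300, y = 4.699, so z ≈ 37.908 ≈ 37.9 km.
Check against HAWA (with the unrounded solution): distance 79.06 ≈ 79.05 km. ✓

(-22.3, 4.7, 37.9)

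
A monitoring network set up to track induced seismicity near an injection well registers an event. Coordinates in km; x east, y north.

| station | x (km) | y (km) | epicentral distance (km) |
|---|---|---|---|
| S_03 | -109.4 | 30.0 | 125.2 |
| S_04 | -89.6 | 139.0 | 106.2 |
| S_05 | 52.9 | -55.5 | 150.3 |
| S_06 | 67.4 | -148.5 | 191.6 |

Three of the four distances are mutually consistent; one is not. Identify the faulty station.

Solve using three stations at a time. Using S_03, S_04, S_05 (subtract circle equations pairwise → linear system) gives (x, y) ≈ (2.5, 86.1).
Distances from that point to each station vs reported:
  S_03: calculated 125.2 vs reported 125.2 → residual 0.0 km
  S_04: calculated 106.2 vs reported 106.2 → residual 0.0 km
  S_05: calculated 150.3 vs reported 150.3 → residual 0.0 km
  S_06: calculated 243.4 vs reported 191.6 → residual 51.8 km
S_03, S_04, S_05 are mutually consistent (residuals ≈ 0); S_06 is off by 51.8 km.

S_06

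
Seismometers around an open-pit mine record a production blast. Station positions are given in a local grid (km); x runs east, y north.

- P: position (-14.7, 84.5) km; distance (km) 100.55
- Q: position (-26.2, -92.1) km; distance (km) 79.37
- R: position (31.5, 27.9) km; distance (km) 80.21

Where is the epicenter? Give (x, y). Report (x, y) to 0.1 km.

Circle about each station: (x + 14.7)² + (y − 84.5)² = 100.55²; (x + 26.2)² + (y + 92.1)² = 79.37²; (x − 31.5)² + (y − 27.9)² = 80.21².
Subtracting the P equation from the Q and R equations removes the quadratic terms:
-23.0 x − 353.2 y = 5623.22
92.4 x − 113.2 y = -1909.02
Solving the 2×2 system: x ≈ -37.2, y ≈ -13.5 km.

(-37.2, -13.5)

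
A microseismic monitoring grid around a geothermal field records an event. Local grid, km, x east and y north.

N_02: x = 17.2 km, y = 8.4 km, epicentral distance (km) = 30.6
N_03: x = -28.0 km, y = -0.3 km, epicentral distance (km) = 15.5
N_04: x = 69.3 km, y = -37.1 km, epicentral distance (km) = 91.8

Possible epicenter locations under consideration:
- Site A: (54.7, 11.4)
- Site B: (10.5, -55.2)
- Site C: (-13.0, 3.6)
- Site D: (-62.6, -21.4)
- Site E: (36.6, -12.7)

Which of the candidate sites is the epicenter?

For each candidate, compare |candidate − station| to the reported distance:
Site A: residuals N_02 7.0, N_03 68.0, N_04 41.2 → max 68.0 km
Site B: residuals N_02 33.4, N_03 51.6, N_04 30.3 → max 51.6 km
Site C: residuals N_02 0.0, N_03 0.0, N_04 0.0 → max 0.0 km
Site D: residuals N_02 54.6, N_03 25.0, N_04 41.0 → max 54.6 km
Site E: residuals N_02 1.9, N_03 50.3, N_04 51.0 → max 51.0 km
Only Site C has all residuals ≈ 0.

Site C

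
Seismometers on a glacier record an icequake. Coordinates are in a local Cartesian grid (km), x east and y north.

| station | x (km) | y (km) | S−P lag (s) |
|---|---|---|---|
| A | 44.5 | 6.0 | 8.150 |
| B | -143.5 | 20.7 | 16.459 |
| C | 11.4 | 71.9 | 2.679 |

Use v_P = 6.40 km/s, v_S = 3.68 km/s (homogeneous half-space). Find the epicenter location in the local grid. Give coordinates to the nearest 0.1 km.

Distance from S−P lag: d = Δt · v_P v_S / (v_P − v_S) = Δt · (6.40·3.68)/(6.40−3.68) ≈ 8.6588·Δt.
So d_A = 70.57, d_B = 142.52, d_C = 23.20 km.
Circle about each station: (x − 44.5)² + (y − 6.0)² = 70.57²; (x + 143.5)² + (y − 20.7)² = 142.52²; (x − 11.4)² + (y − 71.9)² = 23.20².
Subtracting the A equation from the B and C equations removes the quadratic terms:
-376.0 x + 29.4 y = 3672.66
-66.2 x + 131.8 y = 7725.20
Solving the 2×2 system: x ≈ -5.4, y ≈ 55.9 km.
Check against A (with the unrounded x, y): √((x − 44.5)²+(y − 6.0)²) = 70.57 ≈ 70.57 km. ✓

-5.4 km east, 55.9 km north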